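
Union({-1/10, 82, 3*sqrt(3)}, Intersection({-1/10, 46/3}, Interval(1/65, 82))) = {-1/10, 46/3, 82, 3*sqrt(3)}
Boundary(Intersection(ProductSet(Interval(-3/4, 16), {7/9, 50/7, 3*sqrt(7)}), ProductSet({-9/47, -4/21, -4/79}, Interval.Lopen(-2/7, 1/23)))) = EmptySet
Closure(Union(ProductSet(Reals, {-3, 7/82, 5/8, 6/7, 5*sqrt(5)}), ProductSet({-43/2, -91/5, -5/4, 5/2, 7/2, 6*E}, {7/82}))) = ProductSet(Reals, {-3, 7/82, 5/8, 6/7, 5*sqrt(5)})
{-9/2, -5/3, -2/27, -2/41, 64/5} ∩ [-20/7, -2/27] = {-5/3, -2/27}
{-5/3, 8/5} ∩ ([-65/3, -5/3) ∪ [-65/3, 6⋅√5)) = {-5/3, 8/5}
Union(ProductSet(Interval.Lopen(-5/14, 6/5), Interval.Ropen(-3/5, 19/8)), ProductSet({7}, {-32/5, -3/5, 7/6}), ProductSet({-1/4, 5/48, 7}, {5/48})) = Union(ProductSet({7}, {-32/5, -3/5, 7/6}), ProductSet({-1/4, 5/48, 7}, {5/48}), ProductSet(Interval.Lopen(-5/14, 6/5), Interval.Ropen(-3/5, 19/8)))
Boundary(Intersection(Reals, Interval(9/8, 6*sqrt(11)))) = {9/8, 6*sqrt(11)}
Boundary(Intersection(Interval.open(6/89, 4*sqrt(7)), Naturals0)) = Range(1, 11, 1)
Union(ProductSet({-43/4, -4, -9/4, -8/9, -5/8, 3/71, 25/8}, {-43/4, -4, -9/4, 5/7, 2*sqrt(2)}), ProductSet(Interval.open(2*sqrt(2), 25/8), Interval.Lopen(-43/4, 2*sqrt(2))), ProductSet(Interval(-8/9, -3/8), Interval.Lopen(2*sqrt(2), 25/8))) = Union(ProductSet({-43/4, -4, -9/4, -8/9, -5/8, 3/71, 25/8}, {-43/4, -4, -9/4, 5/7, 2*sqrt(2)}), ProductSet(Interval(-8/9, -3/8), Interval.Lopen(2*sqrt(2), 25/8)), ProductSet(Interval.open(2*sqrt(2), 25/8), Interval.Lopen(-43/4, 2*sqrt(2))))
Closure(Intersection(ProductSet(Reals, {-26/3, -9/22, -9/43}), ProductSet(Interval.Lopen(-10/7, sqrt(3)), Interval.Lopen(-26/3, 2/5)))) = ProductSet(Interval(-10/7, sqrt(3)), {-9/22, -9/43})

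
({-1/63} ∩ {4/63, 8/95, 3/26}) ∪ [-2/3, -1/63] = [-2/3, -1/63]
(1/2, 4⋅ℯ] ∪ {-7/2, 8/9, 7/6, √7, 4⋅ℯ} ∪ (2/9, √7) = {-7/2} ∪ (2/9, 4⋅ℯ]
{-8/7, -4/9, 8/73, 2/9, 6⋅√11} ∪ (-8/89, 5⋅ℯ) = {-8/7, -4/9, 6⋅√11} ∪ (-8/89, 5⋅ℯ)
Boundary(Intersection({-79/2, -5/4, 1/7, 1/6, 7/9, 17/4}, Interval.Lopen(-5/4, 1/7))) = {1/7}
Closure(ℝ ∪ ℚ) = ℝ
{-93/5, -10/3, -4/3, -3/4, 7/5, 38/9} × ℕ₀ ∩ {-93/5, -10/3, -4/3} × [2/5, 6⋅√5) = {-93/5, -10/3, -4/3} × {1, 2, …, 13}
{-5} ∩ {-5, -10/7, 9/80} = {-5}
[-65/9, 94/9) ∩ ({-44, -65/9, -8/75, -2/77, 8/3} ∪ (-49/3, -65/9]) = {-65/9, -8/75, -2/77, 8/3}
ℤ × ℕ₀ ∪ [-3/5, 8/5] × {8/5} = (ℤ × ℕ₀) ∪ ([-3/5, 8/5] × {8/5})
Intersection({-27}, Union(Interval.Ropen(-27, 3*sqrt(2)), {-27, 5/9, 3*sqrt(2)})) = {-27}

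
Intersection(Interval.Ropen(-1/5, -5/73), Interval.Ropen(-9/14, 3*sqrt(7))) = Interval.Ropen(-1/5, -5/73)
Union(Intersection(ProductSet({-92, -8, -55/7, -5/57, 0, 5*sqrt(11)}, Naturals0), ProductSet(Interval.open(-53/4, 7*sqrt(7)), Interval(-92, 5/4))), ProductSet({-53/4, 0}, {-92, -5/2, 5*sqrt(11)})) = Union(ProductSet({-53/4, 0}, {-92, -5/2, 5*sqrt(11)}), ProductSet({-8, -55/7, -5/57, 0, 5*sqrt(11)}, Range(0, 2, 1)))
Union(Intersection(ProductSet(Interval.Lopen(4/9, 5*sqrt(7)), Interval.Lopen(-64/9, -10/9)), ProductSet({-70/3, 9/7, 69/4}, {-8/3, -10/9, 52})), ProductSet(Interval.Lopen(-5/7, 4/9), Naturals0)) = Union(ProductSet({9/7}, {-8/3, -10/9}), ProductSet(Interval.Lopen(-5/7, 4/9), Naturals0))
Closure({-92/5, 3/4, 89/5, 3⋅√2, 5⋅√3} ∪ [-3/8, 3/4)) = {-92/5, 89/5, 3⋅√2, 5⋅√3} ∪ [-3/8, 3/4]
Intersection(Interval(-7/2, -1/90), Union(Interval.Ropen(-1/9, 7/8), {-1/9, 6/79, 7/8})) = Interval(-1/9, -1/90)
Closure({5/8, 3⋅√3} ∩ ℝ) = {5/8, 3⋅√3}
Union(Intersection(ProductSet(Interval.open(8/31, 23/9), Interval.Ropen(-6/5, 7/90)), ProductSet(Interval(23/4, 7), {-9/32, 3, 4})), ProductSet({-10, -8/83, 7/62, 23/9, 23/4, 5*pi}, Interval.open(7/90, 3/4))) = ProductSet({-10, -8/83, 7/62, 23/9, 23/4, 5*pi}, Interval.open(7/90, 3/4))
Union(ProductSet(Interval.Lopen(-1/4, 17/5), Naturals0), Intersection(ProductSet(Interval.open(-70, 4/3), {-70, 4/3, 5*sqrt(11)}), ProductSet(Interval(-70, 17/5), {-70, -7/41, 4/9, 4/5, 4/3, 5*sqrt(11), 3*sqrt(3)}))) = Union(ProductSet(Interval.open(-70, 4/3), {-70, 4/3, 5*sqrt(11)}), ProductSet(Interval.Lopen(-1/4, 17/5), Naturals0))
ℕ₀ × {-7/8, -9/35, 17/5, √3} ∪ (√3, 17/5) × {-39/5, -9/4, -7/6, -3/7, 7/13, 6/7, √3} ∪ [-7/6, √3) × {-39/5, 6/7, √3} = (ℕ₀ × {-7/8, -9/35, 17/5, √3}) ∪ ([-7/6, √3) × {-39/5, 6/7, √3}) ∪ ((√3, 17/5) × {-39/5, -9/4, -7/6, -3/7, 7/13, 6/7, √3})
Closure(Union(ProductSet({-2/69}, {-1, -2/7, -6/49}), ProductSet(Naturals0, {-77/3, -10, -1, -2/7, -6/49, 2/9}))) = Union(ProductSet({-2/69}, {-1, -2/7, -6/49}), ProductSet(Naturals0, {-77/3, -10, -1, -2/7, -6/49, 2/9}))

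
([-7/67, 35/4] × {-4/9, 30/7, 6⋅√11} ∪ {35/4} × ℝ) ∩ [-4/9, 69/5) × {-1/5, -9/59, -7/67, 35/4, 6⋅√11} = ([-7/67, 35/4] × {6⋅√11}) ∪ ({35/4} × {-1/5, -9/59, -7/67, 35/4, 6⋅√11})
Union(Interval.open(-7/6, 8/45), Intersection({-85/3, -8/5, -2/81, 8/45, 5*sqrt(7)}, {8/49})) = Interval.open(-7/6, 8/45)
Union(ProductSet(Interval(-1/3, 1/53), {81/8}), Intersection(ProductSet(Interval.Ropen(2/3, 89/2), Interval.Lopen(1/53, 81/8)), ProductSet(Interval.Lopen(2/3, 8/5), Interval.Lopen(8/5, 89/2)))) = Union(ProductSet(Interval(-1/3, 1/53), {81/8}), ProductSet(Interval.Lopen(2/3, 8/5), Interval.Lopen(8/5, 81/8)))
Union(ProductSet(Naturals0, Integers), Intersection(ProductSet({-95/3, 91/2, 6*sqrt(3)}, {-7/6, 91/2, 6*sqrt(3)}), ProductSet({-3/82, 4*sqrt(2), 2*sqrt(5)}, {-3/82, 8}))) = ProductSet(Naturals0, Integers)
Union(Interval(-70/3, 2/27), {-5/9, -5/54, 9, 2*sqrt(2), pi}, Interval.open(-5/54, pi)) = Union({9}, Interval(-70/3, pi))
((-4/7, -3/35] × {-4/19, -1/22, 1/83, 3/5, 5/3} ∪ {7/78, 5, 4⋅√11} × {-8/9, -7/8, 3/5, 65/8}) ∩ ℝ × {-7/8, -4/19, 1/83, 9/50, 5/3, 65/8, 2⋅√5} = ((-4/7, -3/35] × {-4/19, 1/83, 5/3}) ∪ ({7/78, 5, 4⋅√11} × {-7/8, 65/8})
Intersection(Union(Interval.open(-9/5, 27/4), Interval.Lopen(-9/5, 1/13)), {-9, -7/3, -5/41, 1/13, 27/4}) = {-5/41, 1/13}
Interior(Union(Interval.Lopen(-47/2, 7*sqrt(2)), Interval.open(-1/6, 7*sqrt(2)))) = Interval.open(-47/2, 7*sqrt(2))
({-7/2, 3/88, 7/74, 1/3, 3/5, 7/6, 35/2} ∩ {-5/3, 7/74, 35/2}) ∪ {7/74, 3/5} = {7/74, 3/5, 35/2}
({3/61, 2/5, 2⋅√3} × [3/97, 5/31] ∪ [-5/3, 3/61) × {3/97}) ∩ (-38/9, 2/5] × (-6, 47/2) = ([-5/3, 3/61) × {3/97}) ∪ ({3/61, 2/5} × [3/97, 5/31])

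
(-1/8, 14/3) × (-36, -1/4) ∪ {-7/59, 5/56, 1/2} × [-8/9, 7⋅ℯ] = ((-1/8, 14/3) × (-36, -1/4)) ∪ ({-7/59, 5/56, 1/2} × [-8/9, 7⋅ℯ])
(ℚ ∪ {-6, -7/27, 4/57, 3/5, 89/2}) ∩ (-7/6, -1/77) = ℚ ∩ (-7/6, -1/77)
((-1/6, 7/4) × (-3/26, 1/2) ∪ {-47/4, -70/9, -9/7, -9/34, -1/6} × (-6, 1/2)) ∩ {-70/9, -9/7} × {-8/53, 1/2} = {-70/9, -9/7} × {-8/53}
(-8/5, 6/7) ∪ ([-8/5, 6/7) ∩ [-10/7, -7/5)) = (-8/5, 6/7)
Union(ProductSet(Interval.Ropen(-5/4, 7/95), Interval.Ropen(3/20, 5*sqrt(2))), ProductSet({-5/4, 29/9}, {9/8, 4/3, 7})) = Union(ProductSet({-5/4, 29/9}, {9/8, 4/3, 7}), ProductSet(Interval.Ropen(-5/4, 7/95), Interval.Ropen(3/20, 5*sqrt(2))))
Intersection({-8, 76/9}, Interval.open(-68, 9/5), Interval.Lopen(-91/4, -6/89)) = {-8}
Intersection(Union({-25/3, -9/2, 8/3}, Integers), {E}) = EmptySet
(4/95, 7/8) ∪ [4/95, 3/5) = [4/95, 7/8)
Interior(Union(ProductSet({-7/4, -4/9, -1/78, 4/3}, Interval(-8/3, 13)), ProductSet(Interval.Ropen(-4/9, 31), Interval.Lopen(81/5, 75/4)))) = ProductSet(Interval.open(-4/9, 31), Interval.open(81/5, 75/4))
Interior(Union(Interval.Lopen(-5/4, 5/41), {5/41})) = Interval.open(-5/4, 5/41)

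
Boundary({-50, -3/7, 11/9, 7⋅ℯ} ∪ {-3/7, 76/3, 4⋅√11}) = {-50, -3/7, 11/9, 76/3, 4⋅√11, 7⋅ℯ}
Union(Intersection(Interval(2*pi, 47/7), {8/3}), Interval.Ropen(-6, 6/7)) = Interval.Ropen(-6, 6/7)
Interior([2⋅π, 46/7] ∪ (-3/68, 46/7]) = (-3/68, 46/7)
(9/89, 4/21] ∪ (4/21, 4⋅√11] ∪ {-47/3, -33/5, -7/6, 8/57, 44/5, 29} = {-47/3, -33/5, -7/6, 29} ∪ (9/89, 4⋅√11]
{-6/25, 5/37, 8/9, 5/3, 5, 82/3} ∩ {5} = {5}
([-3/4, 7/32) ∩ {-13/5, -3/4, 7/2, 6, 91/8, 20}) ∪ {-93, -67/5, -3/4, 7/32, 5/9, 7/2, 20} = {-93, -67/5, -3/4, 7/32, 5/9, 7/2, 20}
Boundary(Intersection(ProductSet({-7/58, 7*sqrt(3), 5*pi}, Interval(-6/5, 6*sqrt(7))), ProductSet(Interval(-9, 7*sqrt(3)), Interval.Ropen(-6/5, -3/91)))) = ProductSet({-7/58, 7*sqrt(3)}, Interval(-6/5, -3/91))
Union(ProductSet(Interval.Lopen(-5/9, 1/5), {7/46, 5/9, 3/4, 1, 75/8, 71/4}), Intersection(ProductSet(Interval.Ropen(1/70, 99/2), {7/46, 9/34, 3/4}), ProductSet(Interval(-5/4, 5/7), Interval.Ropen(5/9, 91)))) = Union(ProductSet(Interval.Lopen(-5/9, 1/5), {7/46, 5/9, 3/4, 1, 75/8, 71/4}), ProductSet(Interval(1/70, 5/7), {3/4}))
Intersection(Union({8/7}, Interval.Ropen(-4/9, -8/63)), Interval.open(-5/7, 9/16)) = Interval.Ropen(-4/9, -8/63)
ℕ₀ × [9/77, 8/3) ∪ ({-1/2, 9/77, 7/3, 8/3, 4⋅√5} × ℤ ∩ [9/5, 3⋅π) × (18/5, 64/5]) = (ℕ₀ × [9/77, 8/3)) ∪ ({7/3, 8/3, 4⋅√5} × {4, 5, …, 12})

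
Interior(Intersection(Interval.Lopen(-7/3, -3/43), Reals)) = Interval.open(-7/3, -3/43)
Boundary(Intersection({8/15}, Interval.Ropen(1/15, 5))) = {8/15}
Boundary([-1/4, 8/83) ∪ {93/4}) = {-1/4, 8/83, 93/4}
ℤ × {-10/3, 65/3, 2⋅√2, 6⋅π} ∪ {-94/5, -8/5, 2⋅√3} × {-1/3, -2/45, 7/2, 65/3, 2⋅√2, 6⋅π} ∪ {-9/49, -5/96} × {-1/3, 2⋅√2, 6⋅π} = (ℤ × {-10/3, 65/3, 2⋅√2, 6⋅π}) ∪ ({-9/49, -5/96} × {-1/3, 2⋅√2, 6⋅π}) ∪ ({-94/5, -8/5, 2⋅√3} × {-1/3, -2/45, 7/2, 65/3, 2⋅√2, 6⋅π})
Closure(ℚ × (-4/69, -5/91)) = ℝ × [-4/69, -5/91]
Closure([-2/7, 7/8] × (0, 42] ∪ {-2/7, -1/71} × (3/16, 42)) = [-2/7, 7/8] × [0, 42]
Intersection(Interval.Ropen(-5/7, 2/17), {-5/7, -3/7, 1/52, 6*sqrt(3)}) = {-5/7, -3/7, 1/52}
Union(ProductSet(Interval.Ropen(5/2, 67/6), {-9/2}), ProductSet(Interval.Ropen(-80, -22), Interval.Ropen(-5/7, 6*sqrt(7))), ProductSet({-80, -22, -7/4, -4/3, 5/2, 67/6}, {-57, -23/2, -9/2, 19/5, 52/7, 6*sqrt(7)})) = Union(ProductSet({-80, -22, -7/4, -4/3, 5/2, 67/6}, {-57, -23/2, -9/2, 19/5, 52/7, 6*sqrt(7)}), ProductSet(Interval.Ropen(-80, -22), Interval.Ropen(-5/7, 6*sqrt(7))), ProductSet(Interval.Ropen(5/2, 67/6), {-9/2}))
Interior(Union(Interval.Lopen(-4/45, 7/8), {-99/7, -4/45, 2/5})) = Interval.open(-4/45, 7/8)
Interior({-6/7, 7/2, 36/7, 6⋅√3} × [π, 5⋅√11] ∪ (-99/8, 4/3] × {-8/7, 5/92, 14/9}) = ∅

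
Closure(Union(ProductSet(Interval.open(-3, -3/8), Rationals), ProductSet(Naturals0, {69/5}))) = Union(ProductSet(Interval(-3, -3/8), Reals), ProductSet(Naturals0, {69/5}))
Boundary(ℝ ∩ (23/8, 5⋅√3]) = {23/8, 5⋅√3}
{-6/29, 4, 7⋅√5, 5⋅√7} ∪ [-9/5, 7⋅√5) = [-9/5, 7⋅√5]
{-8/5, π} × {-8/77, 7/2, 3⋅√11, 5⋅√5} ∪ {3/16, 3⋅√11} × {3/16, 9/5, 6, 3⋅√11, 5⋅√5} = ({-8/5, π} × {-8/77, 7/2, 3⋅√11, 5⋅√5}) ∪ ({3/16, 3⋅√11} × {3/16, 9/5, 6, 3⋅√11, 5⋅√5})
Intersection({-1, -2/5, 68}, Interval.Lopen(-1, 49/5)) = {-2/5}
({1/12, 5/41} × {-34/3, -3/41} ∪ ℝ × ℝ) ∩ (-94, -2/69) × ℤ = (-94, -2/69) × ℤ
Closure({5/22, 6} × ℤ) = {5/22, 6} × ℤ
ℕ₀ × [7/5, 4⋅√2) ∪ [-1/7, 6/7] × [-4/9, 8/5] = ([-1/7, 6/7] × [-4/9, 8/5]) ∪ (ℕ₀ × [7/5, 4⋅√2))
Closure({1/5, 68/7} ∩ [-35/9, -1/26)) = ∅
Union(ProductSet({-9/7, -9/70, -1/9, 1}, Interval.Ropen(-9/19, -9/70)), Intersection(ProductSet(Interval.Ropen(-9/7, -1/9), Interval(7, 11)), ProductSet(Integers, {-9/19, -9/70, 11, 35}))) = Union(ProductSet({-9/7, -9/70, -1/9, 1}, Interval.Ropen(-9/19, -9/70)), ProductSet(Range(-1, 0, 1), {11}))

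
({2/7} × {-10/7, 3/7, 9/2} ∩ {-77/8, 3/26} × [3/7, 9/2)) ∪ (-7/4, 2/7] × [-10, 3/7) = (-7/4, 2/7] × [-10, 3/7)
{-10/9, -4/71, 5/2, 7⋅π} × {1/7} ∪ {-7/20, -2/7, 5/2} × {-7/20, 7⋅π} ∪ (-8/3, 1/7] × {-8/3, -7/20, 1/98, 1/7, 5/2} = ({-7/20, -2/7, 5/2} × {-7/20, 7⋅π}) ∪ ({-10/9, -4/71, 5/2, 7⋅π} × {1/7}) ∪ ((-8/3, 1/7] × {-8/3, -7/20, 1/98, 1/7, 5/2})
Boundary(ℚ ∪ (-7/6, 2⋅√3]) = (-∞, -7/6] ∪ [2⋅√3, ∞)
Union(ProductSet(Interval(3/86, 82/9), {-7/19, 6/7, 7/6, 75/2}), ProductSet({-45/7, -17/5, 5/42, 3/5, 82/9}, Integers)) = Union(ProductSet({-45/7, -17/5, 5/42, 3/5, 82/9}, Integers), ProductSet(Interval(3/86, 82/9), {-7/19, 6/7, 7/6, 75/2}))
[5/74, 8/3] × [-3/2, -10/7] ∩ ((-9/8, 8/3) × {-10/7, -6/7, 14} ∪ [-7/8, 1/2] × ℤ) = [5/74, 8/3) × {-10/7}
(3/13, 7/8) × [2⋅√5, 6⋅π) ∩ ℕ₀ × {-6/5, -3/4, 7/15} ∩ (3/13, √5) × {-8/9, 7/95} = ∅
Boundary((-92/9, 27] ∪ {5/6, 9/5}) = {-92/9, 27}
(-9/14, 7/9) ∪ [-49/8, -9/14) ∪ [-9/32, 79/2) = [-49/8, -9/14) ∪ (-9/14, 79/2)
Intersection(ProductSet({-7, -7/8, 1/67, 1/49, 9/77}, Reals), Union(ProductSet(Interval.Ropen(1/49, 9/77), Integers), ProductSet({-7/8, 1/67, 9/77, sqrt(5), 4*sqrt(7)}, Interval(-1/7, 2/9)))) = Union(ProductSet({1/49}, Integers), ProductSet({-7/8, 1/67, 9/77}, Interval(-1/7, 2/9)))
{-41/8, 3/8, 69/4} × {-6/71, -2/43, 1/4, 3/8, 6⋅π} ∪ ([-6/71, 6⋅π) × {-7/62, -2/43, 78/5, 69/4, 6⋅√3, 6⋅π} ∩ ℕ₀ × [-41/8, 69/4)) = ({-41/8, 3/8, 69/4} × {-6/71, -2/43, 1/4, 3/8, 6⋅π}) ∪ ({0, 1, …, 18} × {-7/62, -2/43, 78/5, 6⋅√3})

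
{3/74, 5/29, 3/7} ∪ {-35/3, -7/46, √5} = {-35/3, -7/46, 3/74, 5/29, 3/7, √5}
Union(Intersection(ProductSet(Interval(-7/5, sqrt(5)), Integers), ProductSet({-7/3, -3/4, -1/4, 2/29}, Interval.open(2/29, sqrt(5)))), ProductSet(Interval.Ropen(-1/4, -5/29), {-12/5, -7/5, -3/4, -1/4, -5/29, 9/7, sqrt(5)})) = Union(ProductSet({-3/4, -1/4, 2/29}, Range(1, 3, 1)), ProductSet(Interval.Ropen(-1/4, -5/29), {-12/5, -7/5, -3/4, -1/4, -5/29, 9/7, sqrt(5)}))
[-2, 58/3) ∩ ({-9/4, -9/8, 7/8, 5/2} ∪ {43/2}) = {-9/8, 7/8, 5/2}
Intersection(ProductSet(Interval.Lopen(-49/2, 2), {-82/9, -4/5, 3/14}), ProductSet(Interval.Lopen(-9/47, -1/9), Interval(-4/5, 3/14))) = ProductSet(Interval.Lopen(-9/47, -1/9), {-4/5, 3/14})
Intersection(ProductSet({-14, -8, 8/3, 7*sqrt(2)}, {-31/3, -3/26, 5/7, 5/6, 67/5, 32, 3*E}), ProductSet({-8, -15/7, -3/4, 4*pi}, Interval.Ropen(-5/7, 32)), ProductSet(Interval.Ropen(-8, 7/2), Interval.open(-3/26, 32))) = ProductSet({-8}, {5/7, 5/6, 67/5, 3*E})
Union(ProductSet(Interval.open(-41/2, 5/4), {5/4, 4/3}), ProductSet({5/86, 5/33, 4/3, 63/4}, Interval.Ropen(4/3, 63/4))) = Union(ProductSet({5/86, 5/33, 4/3, 63/4}, Interval.Ropen(4/3, 63/4)), ProductSet(Interval.open(-41/2, 5/4), {5/4, 4/3}))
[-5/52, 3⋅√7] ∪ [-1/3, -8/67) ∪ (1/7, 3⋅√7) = [-1/3, -8/67) ∪ [-5/52, 3⋅√7]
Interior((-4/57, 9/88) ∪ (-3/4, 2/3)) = (-3/4, 2/3)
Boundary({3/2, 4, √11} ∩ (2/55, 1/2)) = ∅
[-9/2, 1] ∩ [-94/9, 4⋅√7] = [-9/2, 1]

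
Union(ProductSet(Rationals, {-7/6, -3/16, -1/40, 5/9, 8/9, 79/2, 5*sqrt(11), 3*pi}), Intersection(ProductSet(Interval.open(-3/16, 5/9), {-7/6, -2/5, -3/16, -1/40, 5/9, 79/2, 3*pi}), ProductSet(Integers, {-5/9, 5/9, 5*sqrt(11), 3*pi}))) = ProductSet(Rationals, {-7/6, -3/16, -1/40, 5/9, 8/9, 79/2, 5*sqrt(11), 3*pi})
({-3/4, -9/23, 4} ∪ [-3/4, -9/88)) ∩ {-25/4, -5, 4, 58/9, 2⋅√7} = {4}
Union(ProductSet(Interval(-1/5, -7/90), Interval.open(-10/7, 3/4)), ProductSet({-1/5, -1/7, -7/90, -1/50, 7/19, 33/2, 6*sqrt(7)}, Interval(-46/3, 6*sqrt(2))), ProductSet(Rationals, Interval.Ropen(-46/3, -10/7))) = Union(ProductSet({-1/5, -1/7, -7/90, -1/50, 7/19, 33/2, 6*sqrt(7)}, Interval(-46/3, 6*sqrt(2))), ProductSet(Interval(-1/5, -7/90), Interval.open(-10/7, 3/4)), ProductSet(Rationals, Interval.Ropen(-46/3, -10/7)))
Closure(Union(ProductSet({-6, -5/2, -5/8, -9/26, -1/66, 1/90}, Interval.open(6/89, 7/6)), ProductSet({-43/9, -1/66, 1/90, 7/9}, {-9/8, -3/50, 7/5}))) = Union(ProductSet({-43/9, -1/66, 1/90, 7/9}, {-9/8, -3/50, 7/5}), ProductSet({-6, -5/2, -5/8, -9/26, -1/66, 1/90}, Interval(6/89, 7/6)))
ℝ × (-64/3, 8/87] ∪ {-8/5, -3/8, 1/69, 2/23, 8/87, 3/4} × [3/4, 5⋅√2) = (ℝ × (-64/3, 8/87]) ∪ ({-8/5, -3/8, 1/69, 2/23, 8/87, 3/4} × [3/4, 5⋅√2))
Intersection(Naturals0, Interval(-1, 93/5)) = Range(0, 19, 1)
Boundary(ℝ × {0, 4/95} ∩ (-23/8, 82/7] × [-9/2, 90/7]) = [-23/8, 82/7] × {0, 4/95}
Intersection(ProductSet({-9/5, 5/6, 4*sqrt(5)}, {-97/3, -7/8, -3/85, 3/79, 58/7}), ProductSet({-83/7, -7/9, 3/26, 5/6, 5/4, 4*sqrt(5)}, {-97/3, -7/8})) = ProductSet({5/6, 4*sqrt(5)}, {-97/3, -7/8})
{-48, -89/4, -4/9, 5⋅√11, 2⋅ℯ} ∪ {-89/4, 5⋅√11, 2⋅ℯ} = {-48, -89/4, -4/9, 5⋅√11, 2⋅ℯ}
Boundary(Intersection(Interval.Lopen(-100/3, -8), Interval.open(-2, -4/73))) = EmptySet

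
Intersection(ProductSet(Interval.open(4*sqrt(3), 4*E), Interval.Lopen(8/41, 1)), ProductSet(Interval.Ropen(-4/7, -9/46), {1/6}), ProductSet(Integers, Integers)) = EmptySet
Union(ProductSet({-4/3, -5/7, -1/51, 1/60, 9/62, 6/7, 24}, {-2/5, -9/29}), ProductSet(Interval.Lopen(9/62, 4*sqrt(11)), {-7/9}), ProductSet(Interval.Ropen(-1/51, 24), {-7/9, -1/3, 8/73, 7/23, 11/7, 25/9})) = Union(ProductSet({-4/3, -5/7, -1/51, 1/60, 9/62, 6/7, 24}, {-2/5, -9/29}), ProductSet(Interval.Ropen(-1/51, 24), {-7/9, -1/3, 8/73, 7/23, 11/7, 25/9}))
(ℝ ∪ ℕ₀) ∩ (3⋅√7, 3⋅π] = (3⋅√7, 3⋅π]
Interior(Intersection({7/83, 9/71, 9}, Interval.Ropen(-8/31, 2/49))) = EmptySet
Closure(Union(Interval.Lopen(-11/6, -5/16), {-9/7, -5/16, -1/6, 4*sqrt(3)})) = Union({-1/6, 4*sqrt(3)}, Interval(-11/6, -5/16))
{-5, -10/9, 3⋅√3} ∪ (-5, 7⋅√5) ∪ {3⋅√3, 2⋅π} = [-5, 7⋅√5)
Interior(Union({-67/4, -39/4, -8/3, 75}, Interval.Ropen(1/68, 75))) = Interval.open(1/68, 75)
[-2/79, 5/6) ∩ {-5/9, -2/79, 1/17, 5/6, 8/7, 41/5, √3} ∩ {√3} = ∅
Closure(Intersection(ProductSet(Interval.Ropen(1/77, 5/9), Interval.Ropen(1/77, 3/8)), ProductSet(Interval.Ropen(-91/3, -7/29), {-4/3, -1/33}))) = EmptySet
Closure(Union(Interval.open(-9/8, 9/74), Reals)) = Interval(-oo, oo)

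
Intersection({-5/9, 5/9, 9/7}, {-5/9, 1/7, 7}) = {-5/9}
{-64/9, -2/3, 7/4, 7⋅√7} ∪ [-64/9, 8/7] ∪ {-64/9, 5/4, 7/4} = [-64/9, 8/7] ∪ {5/4, 7/4, 7⋅√7}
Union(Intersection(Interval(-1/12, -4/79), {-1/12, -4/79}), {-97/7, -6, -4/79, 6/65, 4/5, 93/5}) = {-97/7, -6, -1/12, -4/79, 6/65, 4/5, 93/5}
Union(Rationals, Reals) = Reals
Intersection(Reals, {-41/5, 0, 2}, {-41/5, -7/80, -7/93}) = {-41/5}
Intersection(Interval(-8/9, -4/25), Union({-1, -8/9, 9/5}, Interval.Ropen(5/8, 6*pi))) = {-8/9}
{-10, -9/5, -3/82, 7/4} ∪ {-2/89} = {-10, -9/5, -3/82, -2/89, 7/4}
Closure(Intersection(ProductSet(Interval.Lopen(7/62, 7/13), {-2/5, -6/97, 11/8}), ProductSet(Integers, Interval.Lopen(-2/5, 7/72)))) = EmptySet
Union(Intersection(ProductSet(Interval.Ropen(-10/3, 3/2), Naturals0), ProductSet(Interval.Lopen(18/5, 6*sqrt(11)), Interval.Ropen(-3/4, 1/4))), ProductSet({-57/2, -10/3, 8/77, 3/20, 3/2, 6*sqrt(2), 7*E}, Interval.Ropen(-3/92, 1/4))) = ProductSet({-57/2, -10/3, 8/77, 3/20, 3/2, 6*sqrt(2), 7*E}, Interval.Ropen(-3/92, 1/4))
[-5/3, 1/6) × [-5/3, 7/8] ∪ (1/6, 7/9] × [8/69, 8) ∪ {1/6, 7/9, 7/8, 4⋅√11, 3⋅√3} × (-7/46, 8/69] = ([-5/3, 1/6) × [-5/3, 7/8]) ∪ ((1/6, 7/9] × [8/69, 8)) ∪ ({1/6, 7/9, 7/8, 4⋅√11, 3⋅√3} × (-7/46, 8/69])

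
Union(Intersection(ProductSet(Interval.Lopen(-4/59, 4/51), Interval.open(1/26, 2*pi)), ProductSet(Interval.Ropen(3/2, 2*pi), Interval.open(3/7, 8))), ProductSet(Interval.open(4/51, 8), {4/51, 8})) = ProductSet(Interval.open(4/51, 8), {4/51, 8})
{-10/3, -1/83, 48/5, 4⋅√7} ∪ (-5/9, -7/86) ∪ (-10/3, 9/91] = [-10/3, 9/91] ∪ {48/5, 4⋅√7}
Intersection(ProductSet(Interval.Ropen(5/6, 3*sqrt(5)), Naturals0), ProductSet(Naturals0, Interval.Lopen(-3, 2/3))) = ProductSet(Range(1, 7, 1), Range(0, 1, 1))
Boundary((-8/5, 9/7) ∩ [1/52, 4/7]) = {1/52, 4/7}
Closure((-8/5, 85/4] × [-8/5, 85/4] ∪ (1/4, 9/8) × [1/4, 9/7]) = [-8/5, 85/4] × [-8/5, 85/4]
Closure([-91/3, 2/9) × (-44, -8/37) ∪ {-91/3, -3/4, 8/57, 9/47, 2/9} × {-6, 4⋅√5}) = ([-91/3, 2/9] × {-44, -8/37}) ∪ ([-91/3, 2/9) × (-44, -8/37)) ∪ ({-91/3, -3/4, 8/57, 9/47, 2/9} × {-6, 4⋅√5}) ∪ ({-91/3, 2/9} × ([-44, -8/37] ∪ {4⋅√5}))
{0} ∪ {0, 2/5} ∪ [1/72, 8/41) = {0, 2/5} ∪ [1/72, 8/41)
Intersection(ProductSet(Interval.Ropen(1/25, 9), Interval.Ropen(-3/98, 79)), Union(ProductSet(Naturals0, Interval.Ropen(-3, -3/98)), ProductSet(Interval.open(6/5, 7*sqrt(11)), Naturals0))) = ProductSet(Interval.open(6/5, 9), Range(0, 79, 1))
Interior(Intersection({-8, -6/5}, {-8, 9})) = EmptySet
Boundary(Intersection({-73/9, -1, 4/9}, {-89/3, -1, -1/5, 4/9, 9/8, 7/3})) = {-1, 4/9}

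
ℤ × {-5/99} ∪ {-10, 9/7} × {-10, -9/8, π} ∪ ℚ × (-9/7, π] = (ℚ × (-9/7, π]) ∪ ({-10, 9/7} × {-10, -9/8, π})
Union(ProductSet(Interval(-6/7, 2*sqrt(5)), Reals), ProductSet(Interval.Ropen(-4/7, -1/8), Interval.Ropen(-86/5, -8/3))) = ProductSet(Interval(-6/7, 2*sqrt(5)), Reals)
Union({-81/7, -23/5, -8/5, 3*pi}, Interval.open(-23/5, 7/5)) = Union({-81/7, 3*pi}, Interval.Ropen(-23/5, 7/5))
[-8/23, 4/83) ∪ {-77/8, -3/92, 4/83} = {-77/8} ∪ [-8/23, 4/83]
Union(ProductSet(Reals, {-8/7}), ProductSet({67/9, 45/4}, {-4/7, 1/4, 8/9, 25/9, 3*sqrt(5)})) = Union(ProductSet({67/9, 45/4}, {-4/7, 1/4, 8/9, 25/9, 3*sqrt(5)}), ProductSet(Reals, {-8/7}))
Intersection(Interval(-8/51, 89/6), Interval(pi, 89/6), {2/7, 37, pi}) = {pi}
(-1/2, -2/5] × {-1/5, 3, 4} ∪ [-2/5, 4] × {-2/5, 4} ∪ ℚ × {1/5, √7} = (ℚ × {1/5, √7}) ∪ ([-2/5, 4] × {-2/5, 4}) ∪ ((-1/2, -2/5] × {-1/5, 3, 4})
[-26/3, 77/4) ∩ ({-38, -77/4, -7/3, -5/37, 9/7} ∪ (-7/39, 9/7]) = {-7/3} ∪ (-7/39, 9/7]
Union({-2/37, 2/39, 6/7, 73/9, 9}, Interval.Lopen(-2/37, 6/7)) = Union({73/9, 9}, Interval(-2/37, 6/7))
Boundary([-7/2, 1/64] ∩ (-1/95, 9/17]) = {-1/95, 1/64}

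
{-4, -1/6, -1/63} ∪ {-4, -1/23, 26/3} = {-4, -1/6, -1/23, -1/63, 26/3}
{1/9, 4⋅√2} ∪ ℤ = ℤ ∪ {1/9, 4⋅√2}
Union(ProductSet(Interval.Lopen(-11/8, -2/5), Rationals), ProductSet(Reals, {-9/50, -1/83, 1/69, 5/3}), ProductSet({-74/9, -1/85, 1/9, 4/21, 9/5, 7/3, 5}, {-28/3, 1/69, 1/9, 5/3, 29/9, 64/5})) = Union(ProductSet({-74/9, -1/85, 1/9, 4/21, 9/5, 7/3, 5}, {-28/3, 1/69, 1/9, 5/3, 29/9, 64/5}), ProductSet(Interval.Lopen(-11/8, -2/5), Rationals), ProductSet(Reals, {-9/50, -1/83, 1/69, 5/3}))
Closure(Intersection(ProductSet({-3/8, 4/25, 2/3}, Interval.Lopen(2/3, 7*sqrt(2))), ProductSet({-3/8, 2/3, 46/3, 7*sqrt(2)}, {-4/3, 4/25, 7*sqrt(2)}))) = ProductSet({-3/8, 2/3}, {7*sqrt(2)})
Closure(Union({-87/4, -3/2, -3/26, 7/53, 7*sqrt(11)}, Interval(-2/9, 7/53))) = Union({-87/4, -3/2, 7*sqrt(11)}, Interval(-2/9, 7/53))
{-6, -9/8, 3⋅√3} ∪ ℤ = ℤ ∪ {-9/8, 3⋅√3}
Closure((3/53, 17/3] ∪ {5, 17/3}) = [3/53, 17/3]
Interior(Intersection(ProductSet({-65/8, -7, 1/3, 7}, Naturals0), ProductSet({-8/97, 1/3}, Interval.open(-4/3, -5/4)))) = EmptySet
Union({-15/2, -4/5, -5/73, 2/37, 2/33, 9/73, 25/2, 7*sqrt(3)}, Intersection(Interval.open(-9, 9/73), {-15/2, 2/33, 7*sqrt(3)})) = {-15/2, -4/5, -5/73, 2/37, 2/33, 9/73, 25/2, 7*sqrt(3)}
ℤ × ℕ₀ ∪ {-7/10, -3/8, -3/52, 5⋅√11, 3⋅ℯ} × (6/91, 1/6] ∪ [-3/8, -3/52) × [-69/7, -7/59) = (ℤ × ℕ₀) ∪ ([-3/8, -3/52) × [-69/7, -7/59)) ∪ ({-7/10, -3/8, -3/52, 5⋅√11, 3⋅ℯ} × (6/91, 1/6])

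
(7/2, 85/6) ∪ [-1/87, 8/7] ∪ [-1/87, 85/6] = [-1/87, 85/6]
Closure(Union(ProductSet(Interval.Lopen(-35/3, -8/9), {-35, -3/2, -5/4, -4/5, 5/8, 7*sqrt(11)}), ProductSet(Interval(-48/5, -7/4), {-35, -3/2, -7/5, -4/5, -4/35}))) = Union(ProductSet(Interval(-35/3, -8/9), {-35, -3/2, -5/4, -4/5, 5/8, 7*sqrt(11)}), ProductSet(Interval(-48/5, -7/4), {-35, -3/2, -7/5, -4/5, -4/35}))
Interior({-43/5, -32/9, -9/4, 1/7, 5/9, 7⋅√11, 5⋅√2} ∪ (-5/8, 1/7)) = (-5/8, 1/7)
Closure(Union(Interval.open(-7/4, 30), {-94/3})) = Union({-94/3}, Interval(-7/4, 30))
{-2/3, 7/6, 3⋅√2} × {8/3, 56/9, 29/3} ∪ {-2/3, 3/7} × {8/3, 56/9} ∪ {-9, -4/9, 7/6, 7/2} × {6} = ({-2/3, 3/7} × {8/3, 56/9}) ∪ ({-9, -4/9, 7/6, 7/2} × {6}) ∪ ({-2/3, 7/6, 3⋅√2} × {8/3, 56/9, 29/3})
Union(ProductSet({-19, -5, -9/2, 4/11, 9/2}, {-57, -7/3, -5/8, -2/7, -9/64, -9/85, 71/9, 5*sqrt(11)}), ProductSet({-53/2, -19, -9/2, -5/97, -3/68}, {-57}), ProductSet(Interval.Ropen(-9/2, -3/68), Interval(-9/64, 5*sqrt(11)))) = Union(ProductSet({-53/2, -19, -9/2, -5/97, -3/68}, {-57}), ProductSet({-19, -5, -9/2, 4/11, 9/2}, {-57, -7/3, -5/8, -2/7, -9/64, -9/85, 71/9, 5*sqrt(11)}), ProductSet(Interval.Ropen(-9/2, -3/68), Interval(-9/64, 5*sqrt(11))))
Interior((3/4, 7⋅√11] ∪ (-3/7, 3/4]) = (-3/7, 7⋅√11)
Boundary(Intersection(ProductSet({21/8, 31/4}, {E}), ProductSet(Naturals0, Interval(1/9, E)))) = EmptySet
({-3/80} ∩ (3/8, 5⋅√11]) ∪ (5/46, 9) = (5/46, 9)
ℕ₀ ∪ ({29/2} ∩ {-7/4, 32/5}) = ℕ₀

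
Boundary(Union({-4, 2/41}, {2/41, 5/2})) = {-4, 2/41, 5/2}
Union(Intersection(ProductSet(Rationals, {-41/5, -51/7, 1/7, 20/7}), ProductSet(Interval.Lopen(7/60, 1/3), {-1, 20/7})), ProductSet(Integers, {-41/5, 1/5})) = Union(ProductSet(Integers, {-41/5, 1/5}), ProductSet(Intersection(Interval.Lopen(7/60, 1/3), Rationals), {20/7}))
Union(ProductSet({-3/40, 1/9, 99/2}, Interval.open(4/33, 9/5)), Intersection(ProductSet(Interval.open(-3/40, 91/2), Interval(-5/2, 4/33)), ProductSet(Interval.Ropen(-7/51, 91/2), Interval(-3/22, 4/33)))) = Union(ProductSet({-3/40, 1/9, 99/2}, Interval.open(4/33, 9/5)), ProductSet(Interval.open(-3/40, 91/2), Interval(-3/22, 4/33)))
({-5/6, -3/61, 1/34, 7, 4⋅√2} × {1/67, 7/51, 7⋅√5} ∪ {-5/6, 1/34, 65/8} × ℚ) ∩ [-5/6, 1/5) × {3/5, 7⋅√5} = ({-5/6, 1/34} × {3/5}) ∪ ({-5/6, -3/61, 1/34} × {7⋅√5})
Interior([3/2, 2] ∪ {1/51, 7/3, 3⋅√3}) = (3/2, 2)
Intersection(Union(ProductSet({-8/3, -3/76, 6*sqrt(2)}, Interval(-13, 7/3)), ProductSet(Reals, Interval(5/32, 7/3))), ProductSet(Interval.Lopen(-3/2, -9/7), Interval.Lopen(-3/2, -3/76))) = EmptySet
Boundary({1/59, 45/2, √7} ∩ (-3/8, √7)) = {1/59}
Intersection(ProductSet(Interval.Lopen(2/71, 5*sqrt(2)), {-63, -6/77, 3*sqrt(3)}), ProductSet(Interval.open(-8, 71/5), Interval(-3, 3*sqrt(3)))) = ProductSet(Interval.Lopen(2/71, 5*sqrt(2)), {-6/77, 3*sqrt(3)})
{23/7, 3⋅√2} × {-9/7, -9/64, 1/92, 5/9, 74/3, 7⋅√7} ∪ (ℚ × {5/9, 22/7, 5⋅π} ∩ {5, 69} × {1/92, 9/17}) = {23/7, 3⋅√2} × {-9/7, -9/64, 1/92, 5/9, 74/3, 7⋅√7}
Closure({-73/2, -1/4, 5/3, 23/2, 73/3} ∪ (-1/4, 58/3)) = {-73/2, 73/3} ∪ [-1/4, 58/3]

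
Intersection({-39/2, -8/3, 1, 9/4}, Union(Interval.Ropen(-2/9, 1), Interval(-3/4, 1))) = {1}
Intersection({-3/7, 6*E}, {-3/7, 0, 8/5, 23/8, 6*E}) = {-3/7, 6*E}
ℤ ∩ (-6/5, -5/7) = {-1}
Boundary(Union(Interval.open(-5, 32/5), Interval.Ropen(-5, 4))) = {-5, 32/5}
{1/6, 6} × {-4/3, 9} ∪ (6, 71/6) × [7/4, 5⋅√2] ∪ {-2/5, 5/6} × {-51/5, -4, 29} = ({1/6, 6} × {-4/3, 9}) ∪ ({-2/5, 5/6} × {-51/5, -4, 29}) ∪ ((6, 71/6) × [7/4, 5⋅√2])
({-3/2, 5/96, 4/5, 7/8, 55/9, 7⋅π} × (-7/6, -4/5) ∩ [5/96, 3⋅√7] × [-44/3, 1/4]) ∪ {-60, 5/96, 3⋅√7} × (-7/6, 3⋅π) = ({5/96, 4/5, 7/8, 55/9} × (-7/6, -4/5)) ∪ ({-60, 5/96, 3⋅√7} × (-7/6, 3⋅π))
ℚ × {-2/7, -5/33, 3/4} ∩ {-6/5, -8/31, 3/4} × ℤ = ∅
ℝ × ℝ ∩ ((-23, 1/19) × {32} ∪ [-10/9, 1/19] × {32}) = (-23, 1/19] × {32}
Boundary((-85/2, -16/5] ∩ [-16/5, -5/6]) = {-16/5}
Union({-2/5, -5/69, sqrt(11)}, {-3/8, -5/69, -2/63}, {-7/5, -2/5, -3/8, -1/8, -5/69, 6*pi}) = {-7/5, -2/5, -3/8, -1/8, -5/69, -2/63, sqrt(11), 6*pi}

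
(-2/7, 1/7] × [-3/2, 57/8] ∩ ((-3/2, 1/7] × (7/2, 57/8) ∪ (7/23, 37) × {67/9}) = (-2/7, 1/7] × (7/2, 57/8)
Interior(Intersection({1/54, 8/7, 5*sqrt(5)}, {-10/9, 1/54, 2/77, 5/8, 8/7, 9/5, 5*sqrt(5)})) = EmptySet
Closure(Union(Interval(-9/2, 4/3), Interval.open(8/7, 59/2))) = Interval(-9/2, 59/2)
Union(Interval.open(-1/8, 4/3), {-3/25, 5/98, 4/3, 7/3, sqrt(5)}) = Union({7/3, sqrt(5)}, Interval.Lopen(-1/8, 4/3))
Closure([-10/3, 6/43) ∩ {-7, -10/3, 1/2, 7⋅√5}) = {-10/3}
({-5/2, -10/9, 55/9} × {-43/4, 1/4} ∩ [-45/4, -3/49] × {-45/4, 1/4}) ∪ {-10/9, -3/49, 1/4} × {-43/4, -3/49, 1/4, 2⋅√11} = ({-5/2, -10/9} × {1/4}) ∪ ({-10/9, -3/49, 1/4} × {-43/4, -3/49, 1/4, 2⋅√11})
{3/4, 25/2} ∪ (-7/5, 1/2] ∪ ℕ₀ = (-7/5, 1/2] ∪ ℕ₀ ∪ {3/4, 25/2}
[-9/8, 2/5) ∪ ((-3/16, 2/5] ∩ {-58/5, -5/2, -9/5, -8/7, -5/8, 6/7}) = [-9/8, 2/5)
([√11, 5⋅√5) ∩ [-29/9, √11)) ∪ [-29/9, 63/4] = [-29/9, 63/4]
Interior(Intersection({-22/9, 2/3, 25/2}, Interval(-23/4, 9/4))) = EmptySet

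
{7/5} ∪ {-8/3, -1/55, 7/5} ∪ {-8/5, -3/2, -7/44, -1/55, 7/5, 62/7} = {-8/3, -8/5, -3/2, -7/44, -1/55, 7/5, 62/7}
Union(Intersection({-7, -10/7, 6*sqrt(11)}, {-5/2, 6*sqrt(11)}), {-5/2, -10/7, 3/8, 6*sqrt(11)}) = {-5/2, -10/7, 3/8, 6*sqrt(11)}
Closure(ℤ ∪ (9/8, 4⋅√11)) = ℤ ∪ [9/8, 4⋅√11]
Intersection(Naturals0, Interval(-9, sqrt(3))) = Range(0, 2, 1)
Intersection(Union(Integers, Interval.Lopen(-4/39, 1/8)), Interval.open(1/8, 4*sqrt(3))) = Range(1, 7, 1)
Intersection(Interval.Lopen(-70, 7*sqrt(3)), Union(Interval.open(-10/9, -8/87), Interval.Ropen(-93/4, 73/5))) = Interval(-93/4, 7*sqrt(3))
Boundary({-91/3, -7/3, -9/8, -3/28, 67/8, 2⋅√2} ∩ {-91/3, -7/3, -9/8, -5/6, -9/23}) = {-91/3, -7/3, -9/8}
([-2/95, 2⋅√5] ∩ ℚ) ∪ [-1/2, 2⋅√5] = [-1/2, 2⋅√5] ∪ (ℚ ∩ [-2/95, 2⋅√5])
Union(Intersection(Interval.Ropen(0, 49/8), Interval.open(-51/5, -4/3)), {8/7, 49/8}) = {8/7, 49/8}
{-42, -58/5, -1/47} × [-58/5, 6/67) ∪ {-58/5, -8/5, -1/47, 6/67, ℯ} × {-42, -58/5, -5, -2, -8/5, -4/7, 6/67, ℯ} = ({-42, -58/5, -1/47} × [-58/5, 6/67)) ∪ ({-58/5, -8/5, -1/47, 6/67, ℯ} × {-42, -58/5, -5, -2, -8/5, -4/7, 6/67, ℯ})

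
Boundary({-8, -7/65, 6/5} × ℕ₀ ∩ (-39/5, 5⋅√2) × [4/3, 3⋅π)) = {-7/65, 6/5} × {2, 3, …, 9}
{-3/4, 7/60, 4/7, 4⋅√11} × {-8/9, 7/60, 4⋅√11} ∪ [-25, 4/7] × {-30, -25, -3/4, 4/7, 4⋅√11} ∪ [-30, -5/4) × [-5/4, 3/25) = ([-30, -5/4) × [-5/4, 3/25)) ∪ ([-25, 4/7] × {-30, -25, -3/4, 4/7, 4⋅√11}) ∪ ({-3/4, 7/60, 4/7, 4⋅√11} × {-8/9, 7/60, 4⋅√11})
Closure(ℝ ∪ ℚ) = ℝ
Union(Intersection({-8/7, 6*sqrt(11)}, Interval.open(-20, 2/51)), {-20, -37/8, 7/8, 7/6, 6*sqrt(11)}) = {-20, -37/8, -8/7, 7/8, 7/6, 6*sqrt(11)}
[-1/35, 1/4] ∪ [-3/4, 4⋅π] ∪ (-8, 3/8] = (-8, 4⋅π]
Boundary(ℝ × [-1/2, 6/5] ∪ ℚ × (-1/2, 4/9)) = ℝ × {-1/2, 6/5}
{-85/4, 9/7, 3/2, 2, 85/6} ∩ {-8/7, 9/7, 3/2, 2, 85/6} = {9/7, 3/2, 2, 85/6}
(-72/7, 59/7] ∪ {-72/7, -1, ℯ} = [-72/7, 59/7]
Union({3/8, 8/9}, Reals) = Reals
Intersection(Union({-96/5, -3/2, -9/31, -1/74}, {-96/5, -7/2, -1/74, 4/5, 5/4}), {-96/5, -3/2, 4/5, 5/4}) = {-96/5, -3/2, 4/5, 5/4}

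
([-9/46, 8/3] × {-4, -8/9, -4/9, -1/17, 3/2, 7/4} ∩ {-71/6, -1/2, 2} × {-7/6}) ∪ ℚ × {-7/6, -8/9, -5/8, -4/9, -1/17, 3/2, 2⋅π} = ℚ × {-7/6, -8/9, -5/8, -4/9, -1/17, 3/2, 2⋅π}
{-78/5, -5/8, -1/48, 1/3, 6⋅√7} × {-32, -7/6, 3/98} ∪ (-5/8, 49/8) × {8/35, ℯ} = ((-5/8, 49/8) × {8/35, ℯ}) ∪ ({-78/5, -5/8, -1/48, 1/3, 6⋅√7} × {-32, -7/6, 3/98})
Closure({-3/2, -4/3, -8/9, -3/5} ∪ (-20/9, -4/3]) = [-20/9, -4/3] ∪ {-8/9, -3/5}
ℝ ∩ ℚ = ℚ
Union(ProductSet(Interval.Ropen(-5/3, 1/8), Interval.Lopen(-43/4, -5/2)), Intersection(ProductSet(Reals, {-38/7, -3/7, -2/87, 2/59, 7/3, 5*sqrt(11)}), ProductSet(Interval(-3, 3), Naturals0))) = ProductSet(Interval.Ropen(-5/3, 1/8), Interval.Lopen(-43/4, -5/2))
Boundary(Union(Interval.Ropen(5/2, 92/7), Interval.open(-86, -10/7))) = {-86, -10/7, 5/2, 92/7}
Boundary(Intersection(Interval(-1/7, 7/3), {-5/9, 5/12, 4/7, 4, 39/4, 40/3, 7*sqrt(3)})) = {5/12, 4/7}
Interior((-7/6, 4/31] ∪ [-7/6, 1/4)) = (-7/6, 1/4)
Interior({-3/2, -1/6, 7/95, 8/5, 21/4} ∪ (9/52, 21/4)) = (9/52, 21/4)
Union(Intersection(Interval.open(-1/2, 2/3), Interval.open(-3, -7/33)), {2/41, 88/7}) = Union({2/41, 88/7}, Interval.open(-1/2, -7/33))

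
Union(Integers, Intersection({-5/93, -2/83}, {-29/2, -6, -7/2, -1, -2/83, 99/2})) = Union({-2/83}, Integers)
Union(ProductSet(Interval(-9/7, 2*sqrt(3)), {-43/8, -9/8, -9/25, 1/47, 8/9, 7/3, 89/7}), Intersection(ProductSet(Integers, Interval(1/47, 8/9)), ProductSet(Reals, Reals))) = Union(ProductSet(Integers, Interval(1/47, 8/9)), ProductSet(Interval(-9/7, 2*sqrt(3)), {-43/8, -9/8, -9/25, 1/47, 8/9, 7/3, 89/7}))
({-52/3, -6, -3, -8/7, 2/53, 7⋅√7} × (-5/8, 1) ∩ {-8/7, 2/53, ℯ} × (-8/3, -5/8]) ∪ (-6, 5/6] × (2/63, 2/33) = (-6, 5/6] × (2/63, 2/33)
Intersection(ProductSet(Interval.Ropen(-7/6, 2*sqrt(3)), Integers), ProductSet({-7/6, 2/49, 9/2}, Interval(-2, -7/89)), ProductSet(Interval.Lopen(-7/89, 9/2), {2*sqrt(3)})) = EmptySet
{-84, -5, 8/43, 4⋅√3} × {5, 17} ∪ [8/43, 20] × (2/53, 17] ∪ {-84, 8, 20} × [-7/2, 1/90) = ({-84, 8, 20} × [-7/2, 1/90)) ∪ ([8/43, 20] × (2/53, 17]) ∪ ({-84, -5, 8/43, 4⋅√3} × {5, 17})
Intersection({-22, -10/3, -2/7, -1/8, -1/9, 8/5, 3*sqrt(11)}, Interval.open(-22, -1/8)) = {-10/3, -2/7}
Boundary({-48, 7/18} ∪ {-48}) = {-48, 7/18}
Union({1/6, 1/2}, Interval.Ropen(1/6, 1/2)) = Interval(1/6, 1/2)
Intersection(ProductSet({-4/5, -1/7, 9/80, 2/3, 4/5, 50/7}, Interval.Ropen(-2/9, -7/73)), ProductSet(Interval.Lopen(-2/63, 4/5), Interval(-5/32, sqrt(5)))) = ProductSet({9/80, 2/3, 4/5}, Interval.Ropen(-5/32, -7/73))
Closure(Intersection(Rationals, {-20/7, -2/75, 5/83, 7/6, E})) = {-20/7, -2/75, 5/83, 7/6}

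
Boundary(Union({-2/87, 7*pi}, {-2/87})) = {-2/87, 7*pi}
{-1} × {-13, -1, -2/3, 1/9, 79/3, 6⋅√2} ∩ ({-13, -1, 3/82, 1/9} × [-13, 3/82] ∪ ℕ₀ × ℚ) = {-1} × {-13, -1, -2/3}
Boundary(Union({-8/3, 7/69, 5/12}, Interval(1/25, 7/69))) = {-8/3, 1/25, 7/69, 5/12}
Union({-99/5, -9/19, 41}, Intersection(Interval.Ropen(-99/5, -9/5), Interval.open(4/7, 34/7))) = {-99/5, -9/19, 41}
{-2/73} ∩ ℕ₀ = ∅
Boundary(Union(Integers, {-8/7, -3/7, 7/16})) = Union({-8/7, -3/7, 7/16}, Integers)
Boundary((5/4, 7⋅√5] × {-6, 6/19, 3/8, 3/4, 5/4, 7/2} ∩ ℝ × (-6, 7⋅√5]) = [5/4, 7⋅√5] × {6/19, 3/8, 3/4, 5/4, 7/2}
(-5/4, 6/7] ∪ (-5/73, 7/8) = (-5/4, 7/8)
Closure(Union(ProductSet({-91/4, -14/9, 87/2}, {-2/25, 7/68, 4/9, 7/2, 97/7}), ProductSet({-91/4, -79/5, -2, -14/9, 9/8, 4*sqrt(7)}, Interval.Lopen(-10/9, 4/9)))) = Union(ProductSet({-91/4, -14/9, 87/2}, {-2/25, 7/68, 4/9, 7/2, 97/7}), ProductSet({-91/4, -79/5, -2, -14/9, 9/8, 4*sqrt(7)}, Interval(-10/9, 4/9)))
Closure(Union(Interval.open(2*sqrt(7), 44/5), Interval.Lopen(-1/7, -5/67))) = Union(Interval(-1/7, -5/67), Interval(2*sqrt(7), 44/5))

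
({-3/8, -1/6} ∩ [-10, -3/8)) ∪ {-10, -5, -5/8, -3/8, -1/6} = {-10, -5, -5/8, -3/8, -1/6}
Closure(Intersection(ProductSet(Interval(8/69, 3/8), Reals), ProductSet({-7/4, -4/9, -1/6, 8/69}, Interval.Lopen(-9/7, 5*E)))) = ProductSet({8/69}, Interval(-9/7, 5*E))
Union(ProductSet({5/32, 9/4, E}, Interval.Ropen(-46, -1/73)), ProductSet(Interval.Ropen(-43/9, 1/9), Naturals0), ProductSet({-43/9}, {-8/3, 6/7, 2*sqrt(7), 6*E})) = Union(ProductSet({-43/9}, {-8/3, 6/7, 2*sqrt(7), 6*E}), ProductSet({5/32, 9/4, E}, Interval.Ropen(-46, -1/73)), ProductSet(Interval.Ropen(-43/9, 1/9), Naturals0))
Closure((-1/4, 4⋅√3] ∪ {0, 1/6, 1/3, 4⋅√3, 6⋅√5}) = [-1/4, 4⋅√3] ∪ {6⋅√5}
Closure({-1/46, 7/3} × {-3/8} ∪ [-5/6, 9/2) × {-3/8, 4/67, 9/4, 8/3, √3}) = [-5/6, 9/2] × {-3/8, 4/67, 9/4, 8/3, √3}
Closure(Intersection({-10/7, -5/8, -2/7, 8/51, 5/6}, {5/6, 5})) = {5/6}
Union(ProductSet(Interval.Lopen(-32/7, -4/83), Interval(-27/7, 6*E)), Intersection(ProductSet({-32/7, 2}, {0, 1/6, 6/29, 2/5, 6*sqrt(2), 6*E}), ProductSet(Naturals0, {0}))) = Union(ProductSet({2}, {0}), ProductSet(Interval.Lopen(-32/7, -4/83), Interval(-27/7, 6*E)))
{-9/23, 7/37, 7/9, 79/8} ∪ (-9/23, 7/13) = [-9/23, 7/13) ∪ {7/9, 79/8}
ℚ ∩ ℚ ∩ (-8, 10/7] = ℚ ∩ (-8, 10/7]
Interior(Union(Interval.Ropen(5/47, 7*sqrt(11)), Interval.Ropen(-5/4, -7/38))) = Union(Interval.open(-5/4, -7/38), Interval.open(5/47, 7*sqrt(11)))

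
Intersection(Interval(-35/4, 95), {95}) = {95}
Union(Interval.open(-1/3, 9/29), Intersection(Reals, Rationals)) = Union(Interval(-1/3, 9/29), Rationals)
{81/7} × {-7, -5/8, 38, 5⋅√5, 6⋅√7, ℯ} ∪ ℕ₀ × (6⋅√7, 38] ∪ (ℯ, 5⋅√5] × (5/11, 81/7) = (ℕ₀ × (6⋅√7, 38]) ∪ ((ℯ, 5⋅√5] × (5/11, 81/7)) ∪ ({81/7} × {-7, -5/8, 38, 5⋅√5, 6⋅√7, ℯ})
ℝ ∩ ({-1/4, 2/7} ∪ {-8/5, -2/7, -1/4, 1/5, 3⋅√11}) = {-8/5, -2/7, -1/4, 1/5, 2/7, 3⋅√11}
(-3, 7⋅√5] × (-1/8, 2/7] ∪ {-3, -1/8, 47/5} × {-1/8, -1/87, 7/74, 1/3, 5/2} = ({-3, -1/8, 47/5} × {-1/8, -1/87, 7/74, 1/3, 5/2}) ∪ ((-3, 7⋅√5] × (-1/8, 2/7])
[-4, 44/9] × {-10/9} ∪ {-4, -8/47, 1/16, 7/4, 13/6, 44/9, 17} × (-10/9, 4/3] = ([-4, 44/9] × {-10/9}) ∪ ({-4, -8/47, 1/16, 7/4, 13/6, 44/9, 17} × (-10/9, 4/3])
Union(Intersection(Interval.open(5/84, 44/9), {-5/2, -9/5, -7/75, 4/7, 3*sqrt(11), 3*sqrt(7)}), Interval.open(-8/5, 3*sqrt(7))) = Interval.open(-8/5, 3*sqrt(7))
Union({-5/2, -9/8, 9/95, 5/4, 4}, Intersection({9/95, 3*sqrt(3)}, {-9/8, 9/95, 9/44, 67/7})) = {-5/2, -9/8, 9/95, 5/4, 4}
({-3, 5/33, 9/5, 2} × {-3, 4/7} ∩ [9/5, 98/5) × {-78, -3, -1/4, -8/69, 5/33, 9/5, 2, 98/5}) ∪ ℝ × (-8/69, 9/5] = ({9/5, 2} × {-3}) ∪ (ℝ × (-8/69, 9/5])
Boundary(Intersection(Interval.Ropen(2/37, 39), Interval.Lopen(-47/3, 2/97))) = EmptySet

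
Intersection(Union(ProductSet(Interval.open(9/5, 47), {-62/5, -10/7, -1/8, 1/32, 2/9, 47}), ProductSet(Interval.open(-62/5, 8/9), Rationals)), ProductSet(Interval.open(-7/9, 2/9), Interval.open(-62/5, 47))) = ProductSet(Interval.open(-7/9, 2/9), Intersection(Interval.open(-62/5, 47), Rationals))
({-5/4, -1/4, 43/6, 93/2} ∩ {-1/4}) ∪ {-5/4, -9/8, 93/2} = {-5/4, -9/8, -1/4, 93/2}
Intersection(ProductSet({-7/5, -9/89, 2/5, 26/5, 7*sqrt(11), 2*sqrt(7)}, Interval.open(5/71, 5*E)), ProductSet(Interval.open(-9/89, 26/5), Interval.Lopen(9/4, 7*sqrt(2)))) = ProductSet({2/5}, Interval.Lopen(9/4, 7*sqrt(2)))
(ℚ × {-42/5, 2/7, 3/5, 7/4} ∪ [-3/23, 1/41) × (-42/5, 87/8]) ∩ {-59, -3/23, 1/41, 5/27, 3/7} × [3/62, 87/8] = ({-3/23} × [3/62, 87/8]) ∪ ({-59, -3/23, 1/41, 5/27, 3/7} × {2/7, 3/5, 7/4})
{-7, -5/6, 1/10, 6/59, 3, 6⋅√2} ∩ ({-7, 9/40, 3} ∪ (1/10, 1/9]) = {-7, 6/59, 3}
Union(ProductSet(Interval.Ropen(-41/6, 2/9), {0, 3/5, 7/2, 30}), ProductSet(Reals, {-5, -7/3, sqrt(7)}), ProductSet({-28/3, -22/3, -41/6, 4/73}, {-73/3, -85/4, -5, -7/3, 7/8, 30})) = Union(ProductSet({-28/3, -22/3, -41/6, 4/73}, {-73/3, -85/4, -5, -7/3, 7/8, 30}), ProductSet(Interval.Ropen(-41/6, 2/9), {0, 3/5, 7/2, 30}), ProductSet(Reals, {-5, -7/3, sqrt(7)}))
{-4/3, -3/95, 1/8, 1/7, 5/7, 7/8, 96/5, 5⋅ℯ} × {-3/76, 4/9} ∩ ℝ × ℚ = {-4/3, -3/95, 1/8, 1/7, 5/7, 7/8, 96/5, 5⋅ℯ} × {-3/76, 4/9}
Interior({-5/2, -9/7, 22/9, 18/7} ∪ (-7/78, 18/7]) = (-7/78, 18/7)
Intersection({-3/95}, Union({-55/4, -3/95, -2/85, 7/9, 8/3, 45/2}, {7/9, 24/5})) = {-3/95}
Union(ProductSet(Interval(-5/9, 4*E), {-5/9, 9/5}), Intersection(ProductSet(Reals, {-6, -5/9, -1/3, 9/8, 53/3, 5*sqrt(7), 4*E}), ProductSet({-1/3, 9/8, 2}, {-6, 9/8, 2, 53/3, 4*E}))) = Union(ProductSet({-1/3, 9/8, 2}, {-6, 9/8, 53/3, 4*E}), ProductSet(Interval(-5/9, 4*E), {-5/9, 9/5}))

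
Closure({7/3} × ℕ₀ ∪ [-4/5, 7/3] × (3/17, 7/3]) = ({7/3} × ℕ₀) ∪ ([-4/5, 7/3] × [3/17, 7/3])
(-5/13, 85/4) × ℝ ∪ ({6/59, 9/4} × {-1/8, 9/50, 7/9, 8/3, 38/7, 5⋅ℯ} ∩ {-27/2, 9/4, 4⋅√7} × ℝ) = (-5/13, 85/4) × ℝ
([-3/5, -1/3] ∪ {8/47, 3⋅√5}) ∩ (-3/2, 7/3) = [-3/5, -1/3] ∪ {8/47}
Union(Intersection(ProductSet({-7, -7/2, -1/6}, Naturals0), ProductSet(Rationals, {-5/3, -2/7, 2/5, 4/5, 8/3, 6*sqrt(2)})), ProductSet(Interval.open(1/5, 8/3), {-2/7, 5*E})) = ProductSet(Interval.open(1/5, 8/3), {-2/7, 5*E})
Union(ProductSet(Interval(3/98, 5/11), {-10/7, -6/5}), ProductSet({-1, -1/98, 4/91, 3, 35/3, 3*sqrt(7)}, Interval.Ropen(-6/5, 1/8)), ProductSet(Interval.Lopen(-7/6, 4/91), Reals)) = Union(ProductSet({-1, -1/98, 4/91, 3, 35/3, 3*sqrt(7)}, Interval.Ropen(-6/5, 1/8)), ProductSet(Interval.Lopen(-7/6, 4/91), Reals), ProductSet(Interval(3/98, 5/11), {-10/7, -6/5}))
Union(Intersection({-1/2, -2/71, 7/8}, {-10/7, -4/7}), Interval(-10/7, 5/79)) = Interval(-10/7, 5/79)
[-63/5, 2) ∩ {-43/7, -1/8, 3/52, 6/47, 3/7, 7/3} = {-43/7, -1/8, 3/52, 6/47, 3/7}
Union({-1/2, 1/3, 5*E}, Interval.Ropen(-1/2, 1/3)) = Union({5*E}, Interval(-1/2, 1/3))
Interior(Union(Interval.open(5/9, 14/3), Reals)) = Interval(-oo, oo)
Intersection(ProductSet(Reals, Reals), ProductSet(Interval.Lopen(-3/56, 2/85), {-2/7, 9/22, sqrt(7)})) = ProductSet(Interval.Lopen(-3/56, 2/85), {-2/7, 9/22, sqrt(7)})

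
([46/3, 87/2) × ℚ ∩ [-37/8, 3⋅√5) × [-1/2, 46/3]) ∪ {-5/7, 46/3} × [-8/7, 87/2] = {-5/7, 46/3} × [-8/7, 87/2]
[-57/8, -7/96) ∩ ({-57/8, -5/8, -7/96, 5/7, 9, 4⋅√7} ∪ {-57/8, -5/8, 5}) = {-57/8, -5/8}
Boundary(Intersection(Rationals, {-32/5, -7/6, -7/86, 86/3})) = {-32/5, -7/6, -7/86, 86/3}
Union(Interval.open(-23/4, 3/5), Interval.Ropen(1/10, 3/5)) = Interval.open(-23/4, 3/5)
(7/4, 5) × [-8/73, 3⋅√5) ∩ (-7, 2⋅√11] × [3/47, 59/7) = (7/4, 5) × [3/47, 3⋅√5)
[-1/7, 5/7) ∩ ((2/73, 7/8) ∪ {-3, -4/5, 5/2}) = (2/73, 5/7)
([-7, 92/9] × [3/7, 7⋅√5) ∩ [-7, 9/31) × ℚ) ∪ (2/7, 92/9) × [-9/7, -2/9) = ((2/7, 92/9) × [-9/7, -2/9)) ∪ ([-7, 9/31) × (ℚ ∩ [3/7, 7⋅√5)))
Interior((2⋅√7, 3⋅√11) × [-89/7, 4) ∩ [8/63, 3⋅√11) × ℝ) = (2⋅√7, 3⋅√11) × (-89/7, 4)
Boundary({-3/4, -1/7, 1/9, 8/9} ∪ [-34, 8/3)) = {-34, 8/3}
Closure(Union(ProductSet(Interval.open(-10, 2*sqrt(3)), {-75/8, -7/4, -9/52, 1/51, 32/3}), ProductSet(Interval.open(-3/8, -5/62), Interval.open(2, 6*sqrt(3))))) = Union(ProductSet({-3/8, -5/62}, Interval(2, 6*sqrt(3))), ProductSet(Interval(-10, 2*sqrt(3)), {-75/8, -7/4, -9/52, 1/51, 32/3}), ProductSet(Interval(-3/8, -5/62), {2, 6*sqrt(3)}), ProductSet(Interval.open(-3/8, -5/62), Interval.open(2, 6*sqrt(3))))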